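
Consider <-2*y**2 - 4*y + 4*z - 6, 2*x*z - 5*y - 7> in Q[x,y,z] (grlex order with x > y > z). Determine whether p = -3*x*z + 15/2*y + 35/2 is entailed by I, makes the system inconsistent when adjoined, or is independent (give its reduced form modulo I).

Adjoining -3*x*z + 15/2*y + 35/2 makes the ideal the whole ring: the system is inconsistent.

First compute the reduced Gröbner basis of I by Buchberger's algorithm.
f_1 = -2*y**2 - 4*y + 4*z - 6, LT = y**2.
f_2 = 2*x*z - 5*y - 7, LT = x*z.

The S-polynomials (S(f_1,f_2)) all reduce to 0 modulo the current basis, so we have a Gröbner basis.
Inter-reduce: drop elements whose leading term is divisible by another's, tail-reduce, and make monic.
Reduced Gröbner basis: {x*z - 5/2*y - 7/2, y**2 + 2*y - 2*z + 3}.
Label its elements g_1 = x*z - 5/2*y - 7/2, g_2 = y**2 + 2*y - 2*z + 3.

Reduce p = -3*x*z + 15/2*y + 35/2 modulo G:
  leading term x*z: subtract (-3)·g_1 from -3*x*z + 15/2*y + 35/2 → 7
  leading term 1: no divisor's leading term divides it; move 7 to the remainder.
  normal form = 7.
The normal form is nonzero, so p ∉ I. Since p minus its normal form lies in I, I + (p) = I + (r) where r = 7; decide whether this ideal is the whole ring.
Here r = 7 is a nonzero constant, hence a unit: 1 ∈ I + (p), the Gröbner basis of I + (p) is {1}, and the enlarged system has no common solution — adjoining p is inconsistent.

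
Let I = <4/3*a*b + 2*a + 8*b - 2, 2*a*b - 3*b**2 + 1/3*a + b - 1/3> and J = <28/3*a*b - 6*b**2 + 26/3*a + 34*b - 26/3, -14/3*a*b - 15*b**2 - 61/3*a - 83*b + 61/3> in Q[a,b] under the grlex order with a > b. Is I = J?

Since reduced Gröbner bases are canonical representatives of ideals under a given ordering, it suffices to compute and compare them.
Buchberger on the first generating set:
f_1 = 4/3*a*b + 2*a + 8*b - 2, LT = a*b.
f_2 = 2*a*b - 3*b**2 + 1/3*a + b - 1/3, LT = a*b.

S(f_1,f_2): lcm = a*b. S = 3/2*b**2 + 4/3*a + 11/2*b - 4/3.
  leading term b**2: no divisor's leading term divides it; move 3/2*b**2 to the remainder.
  leading term a: no divisor's leading term divides it; move 4/3*a to the remainder.
  leading term b: no divisor's leading term divides it; move 11/2*b to the remainder.
  leading term 1: no divisor's leading term divides it; move -4/3 to the remainder.
  remainder 3/2*b**2 + 4/3*a + 11/2*b - 4/3 ≠ 0; add g_3 = 3/2*b**2 + 4/3*a + 11/2*b - 4/3 to the basis.

S(f_1,g_3): lcm = a*b**2. S = -8/9*a**2 - 13/6*a*b + 6*b**2 + 8/9*a - 3/2*b.
  leading term a**2: no divisor's leading term divides it; move -8/9*a**2 to the remainder.
  leading term a*b: subtract (-13/8)·f_1 from -13/6*a*b + 6*b**2 + 8/9*a - 3/2*b → 6*b**2 + 149/36*a + 23/2*b - 13/4
  leading term b**2: subtract (4)·g_3 from 6*b**2 + 149/36*a + 23/2*b - 13/4 → -43/36*a - 21/2*b + 25/12
  leading term a: no divisor's leading term divides it; move -43/36*a to the remainder.
  leading term b: no divisor's leading term divides it; move -21/2*b to the remainder.
  leading term 1: no divisor's leading term divides it; move 25/12 to the remainder.
  remainder -8/9*a**2 - 43/36*a - 21/2*b + 25/12 ≠ 0; add g_4 = -8/9*a**2 - 43/36*a - 21/2*b + 25/12 to the basis.

The other S-polynomials (S(f_2,g_3), S(f_1,g_4), S(f_2,g_4), S(g_3,g_4)) all reduce to 0 modulo the current basis, so we have a Gröbner basis.
Inter-reduce: drop elements whose leading term is divisible by another's, tail-reduce, and make monic.
Reduced Gröbner basis: {a**2 + 43/32*a + 189/16*b - 75/32, a*b + 3/2*a + 6*b - 3/2, b**2 + 8/9*a + 11/3*b - 8/9}.

Buchberger on the second generating set:
h_1 = 28/3*a*b - 6*b**2 + 26/3*a + 34*b - 26/3, LT = a*b.
h_2 = -14/3*a*b - 15*b**2 - 61/3*a - 83*b + 61/3, LT = a*b.

S(h_1,h_2): lcm = a*b. S = -27/7*b**2 - 24/7*a - 99/7*b + 24/7.
  leading term b**2: no divisor's leading term divides it; move -27/7*b**2 to the remainder.
  leading term a: no divisor's leading term divides it; move -24/7*a to the remainder.
  leading term b: no divisor's leading term divides it; move -99/7*b to the remainder.
  leading term 1: no divisor's leading term divides it; move 24/7 to the remainder.
  remainder -27/7*b**2 - 24/7*a - 99/7*b + 24/7 ≠ 0; add k_3 = -27/7*b**2 - 24/7*a - 99/7*b + 24/7 to the basis.

S(h_1,k_3): lcm = a*b**2. S = -9/14*b**3 - 8/9*a**2 - 115/42*a*b + 51/14*b**2 + 8/9*a - 13/14*b.
  leading term b**3: subtract (1/6*b)·k_3 from -9/14*b**3 - 8/9*a**2 - 115/42*a*b + 51/14*b**2 + 8/9*a - 13/14*b → -8/9*a**2 - 13/6*a*b + 6*b**2 + 8/9*a - 3/2*b
  leading term a**2: no divisor's leading term divides it; move -8/9*a**2 to the remainder.
  leading term a*b: subtract (-13/56)·h_1 from -13/6*a*b + 6*b**2 + 8/9*a - 3/2*b → 129/28*b**2 + 731/252*a + 179/28*b - 169/84
  leading term b**2: subtract (-43/36)·k_3 from 129/28*b**2 + 731/252*a + 179/28*b - 169/84 → -43/36*a - 21/2*b + 25/12
  leading term a: no divisor's leading term divides it; move -43/36*a to the remainder.
  leading term b: no divisor's leading term divides it; move -21/2*b to the remainder.
  leading term 1: no divisor's leading term divides it; move 25/12 to the remainder.
  remainder -8/9*a**2 - 43/36*a - 21/2*b + 25/12 ≠ 0; add k_4 = -8/9*a**2 - 43/36*a - 21/2*b + 25/12 to the basis.

The other S-polynomials (S(h_2,k_3), S(h_1,k_4), S(h_2,k_4), S(k_3,k_4)) all reduce to 0 modulo the current basis, so we have a Gröbner basis.
Inter-reduce: drop elements whose leading term is divisible by another's, tail-reduce, and make monic.
Reduced Gröbner basis: {a**2 + 43/32*a + 189/16*b - 75/32, a*b + 3/2*a + 6*b - 3/2, b**2 + 8/9*a + 11/3*b - 8/9}.

These coincide, so the ideals are equal.

Yes, the ideals are equal.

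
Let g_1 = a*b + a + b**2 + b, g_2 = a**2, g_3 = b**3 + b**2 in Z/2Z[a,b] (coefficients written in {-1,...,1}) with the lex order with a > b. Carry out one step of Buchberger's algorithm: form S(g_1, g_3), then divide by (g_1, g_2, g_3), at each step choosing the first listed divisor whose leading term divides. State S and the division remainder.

S(g_1, g_3) = b**4 + b**3; remainder on division = 0.

lcm(LM(g_1), LM(g_3)) = a*b**3.
S = (lcm/LT(g_1))·g_1 − (lcm/LT(g_3))·g_3 = b**4 + b**3.
Reduce S modulo (g_1, g_2, g_3) in that order:
  leading term b**4: subtract (b)·g_3 from b**4 + b**3 → 0
The remainder is 0, so this S-polynomial contributes no new basis element.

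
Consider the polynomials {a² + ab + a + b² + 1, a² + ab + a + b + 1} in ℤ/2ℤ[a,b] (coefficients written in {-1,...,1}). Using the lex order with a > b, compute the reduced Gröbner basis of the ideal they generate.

G = {a² + ab + a + b + 1, b² + b}

f_1 = a² + ab + a + b² + 1, LT = a².
f_2 = a² + ab + a + b + 1, LT = a².

S(f_1,f_2): lcm = a². S = b² + b.
  reduce S modulo (f_1, f_2):
  remainder b² + b ≠ 0; add g_3 = b² + b to the basis.

The other S-polynomials (S(f_1,g_3), S(f_2,g_3)) all reduce to 0 modulo the current basis, so we have a Gröbner basis.
Inter-reduce: drop elements whose leading term is divisible by another's, tail-reduce, and make monic.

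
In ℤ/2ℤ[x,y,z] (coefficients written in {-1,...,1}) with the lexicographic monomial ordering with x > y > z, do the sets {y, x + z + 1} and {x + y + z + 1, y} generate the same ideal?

For a fixed monomial order, each ideal has a unique reduced Gröbner basis; comparing bases decides equality.
Buchberger on the first generating set:
f_1 = y, LT = y.
f_2 = x + z + 1, LT = x.

The S-polynomials (S(f_1,f_2)) all reduce to 0 modulo the current basis, so we have a Gröbner basis.
Inter-reduce: drop elements whose leading term is divisible by another's, tail-reduce, and make monic.
Reduced Gröbner basis: {x + z + 1, y}.

Buchberger on the second generating set:
h_1 = x + y + z + 1, LT = x.
h_2 = y, LT = y.

The S-polynomials (S(h_1,h_2)) all reduce to 0 modulo the current basis, so we have a Gröbner basis.
Inter-reduce: drop elements whose leading term is divisible by another's, tail-reduce, and make monic.
Reduced Gröbner basis: {x + z + 1, y}.

Same reduced basis, so the two generating sets span the same ideal.
The choice of monomial ordering does not affect the verdict — as long as both bases are computed under the same ordering, their equality decides ideal equality.

Yes, the ideals are equal.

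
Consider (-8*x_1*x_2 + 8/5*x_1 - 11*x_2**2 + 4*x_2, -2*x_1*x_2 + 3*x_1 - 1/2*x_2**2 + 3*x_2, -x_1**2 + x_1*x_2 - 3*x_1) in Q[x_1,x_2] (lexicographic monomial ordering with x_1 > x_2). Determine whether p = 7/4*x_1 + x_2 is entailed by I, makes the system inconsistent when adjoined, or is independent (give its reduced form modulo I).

7/4*x_1 + x_2 lies in I (it reduces to 0).

First compute the reduced Gröbner basis of I by Buchberger's algorithm.
f_1 = -8*x_1*x_2 + 8/5*x_1 - 11*x_2**2 + 4*x_2, LT = x_1*x_2.
f_2 = -2*x_1*x_2 + 3*x_1 - 1/2*x_2**2 + 3*x_2, LT = x_1*x_2.
f_3 = -x_1**2 + x_1*x_2 - 3*x_1, LT = x_1**2.

S(f_1,f_2): lcm = x_1*x_2. S = 13/10*x_1 + 9/8*x_2**2 + x_2.
  reduce S modulo (f_1, f_2, f_3):
  remainder 13/10*x_1 + 9/8*x_2**2 + x_2 ≠ 0; add h_4 = 13/10*x_1 + 9/8*x_2**2 + x_2 to the basis.

S(f_1,f_3): lcm = x_1**2*x_2. S = -1/5*x_1**2 + 19/8*x_1*x_2**2 - 7/2*x_1*x_2.
  reduce S modulo (f_1, f_2, f_3, h_4):
  remainder -209/64*x_2**3 + 23549/4160*x_2**2 - 1641/1040*x_2 ≠ 0; add h_5 = -209/64*x_2**3 + 23549/4160*x_2**2 - 1641/1040*x_2 to the basis.

S(f_2,f_3): lcm = x_1**2*x_2. S = -3/2*x_1**2 + 5/4*x_1*x_2**2 - 9/2*x_1*x_2.
  reduce S modulo (f_1, f_2, f_3, h_4, h_5):
  remainder 2621/988*x_2**2 - 2283/494*x_2 ≠ 0; add h_6 = 2621/988*x_2**2 - 2283/494*x_2 to the basis.

S(f_1,h_4): lcm = x_1*x_2. S = -1/5*x_1 - 45/52*x_2**3 + 63/104*x_2**2 - 1/2*x_2.
  reduce S modulo (f_1, f_2, f_3, h_4, h_5, h_6):
  remainder -1775835/1499212*x_2 ≠ 0; add h_7 = -1775835/1499212*x_2 to the basis.

The other S-polynomials (S(f_2,h_4), S(f_3,h_4), S(f_1,h_5), S(f_2,h_5), S(f_3,h_5), S(h_4,h_5), S(f_1,h_6), S(f_2,h_6), S(f_3,h_6), S(h_4,h_6), S(h_5,h_6), S(f_1,h_7), S(f_2,h_7), S(f_3,h_7), S(h_4,h_7), S(h_5,h_7), S(h_6,h_7)) all reduce to 0 modulo the current basis, so we have a Gröbner basis.
Inter-reduce: drop elements whose leading term is divisible by another's, tail-reduce, and make monic.
Reduced Gröbner basis: {x_1, x_2}.
Label its elements g_1 = x_1, g_2 = x_2.

Reduce p = 7/4*x_1 + x_2 modulo G:
  leading term x_1: subtract (7/4)·g_1 from 7/4*x_1 + x_2 → x_2
  leading term x_2: subtract (1)·g_2 from x_2 → 0
  normal form = 0.
Since the normal form is 0, p ∈ I.

Ideal membership is decidable via reduction modulo a Gröbner basis.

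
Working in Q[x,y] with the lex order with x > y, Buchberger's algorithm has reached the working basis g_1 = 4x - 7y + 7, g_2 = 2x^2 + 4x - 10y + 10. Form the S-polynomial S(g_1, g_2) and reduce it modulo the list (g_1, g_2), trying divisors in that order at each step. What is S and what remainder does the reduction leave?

lcm(LM(g_1), LM(g_2)) = x^2.
S = (lcm/LT(g_1))·g_1 − (lcm/LT(g_2))·g_2 = -7/4xy - 1/4x + 5y - 5.
Reduce S modulo (g_1, g_2) in that order:
  leading term xy: subtract (-7/16y)·g_1 from -7/4xy - 1/4x + 5y - 5 → -1/4x - 49/16y^2 + 129/16y - 5
  leading term x: subtract (-1/16)·g_1 from -1/4x - 49/16y^2 + 129/16y - 5 → -49/16y^2 + 61/8y - 73/16
  leading term y^2: no divisor's leading term divides it; move -49/16y^2 to the remainder.
  leading term y: no divisor's leading term divides it; move 61/8y to the remainder.
  leading term 1: no divisor's leading term divides it; move -73/16 to the remainder.
The remainder -49/16y^2 + 61/8y - 73/16 is nonzero, so it would be added as the next basis element.

S(g_1, g_2) = -7/4xy - 1/4x + 5y - 5; remainder on division = -49/16y^2 + 61/8y - 73/16.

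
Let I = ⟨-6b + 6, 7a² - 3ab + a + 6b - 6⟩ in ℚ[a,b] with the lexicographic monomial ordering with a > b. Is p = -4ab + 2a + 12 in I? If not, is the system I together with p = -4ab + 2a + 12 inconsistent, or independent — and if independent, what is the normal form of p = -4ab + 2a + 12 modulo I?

Adjoining -4ab + 2a + 12 makes the ideal the whole ring: the system is inconsistent.

First compute the reduced Gröbner basis of I by Buchberger's algorithm.
f_1 = -6b + 6, LT = b.
f_2 = 7a² - 3ab + a + 6b - 6, LT = a².

S(f_1,f_2): leading monomials are coprime, so the S-polynomial reduces to 0 (Buchberger's first criterion).
Every S-polynomial of the final basis reduces to 0, so we have a Gröbner basis.
Inter-reduce: drop elements whose leading term is divisible by another's, tail-reduce, and make monic.
Reduced Gröbner basis: {a² - 2/7a, b - 1}.
Label its elements g_1 = a² - 2/7a, g_2 = b - 1.

Reduce p = -4ab + 2a + 12 modulo G:
  leading term ab: subtract (-4a)·g_2 from -4ab + 2a + 12 → -2a + 12
  leading term a: no divisor's leading term divides it; move -2a to the remainder.
  leading term 1: no divisor's leading term divides it; move 12 to the remainder.
  normal form = -2a + 12.
The normal form is nonzero, so p ∉ I. Since p minus its normal form lies in I, I + (p) = I + (r) where r = -2a + 12; decide whether this ideal is the whole ring.
Run Buchberger on G together with r (pairs among the g_i already reduce to 0 since G is a Gröbner basis):
g_1 = a² - 2/7a, LT = a².
g_2 = b - 1, LT = b.
r = -2a + 12, LT = a.

S(g_1,g_2): leading monomials are coprime, so the S-polynomial reduces to 0 (Buchberger's first criterion).
S(g_1,r): lcm = a². S = 40/7a.
  leading term a: subtract (-20/7)·r from 40/7a → 240/7
  leading term 1: no divisor's leading term divides it; move 240/7 to the remainder.
  remainder 240/7 ≠ 0; add m_4 = 240/7 to the basis.

S(g_2,r): leading monomials are coprime, so the S-polynomial reduces to 0 (Buchberger's first criterion).
S(g_1,m_4): leading monomials are coprime, so the S-polynomial reduces to 0 (Buchberger's first criterion).
S(g_2,m_4): leading monomials are coprime, so the S-polynomial reduces to 0 (Buchberger's first criterion).
S(r,m_4): leading monomials are coprime, so the S-polynomial reduces to 0 (Buchberger's first criterion).
Every S-polynomial of the final basis reduces to 0, so we have a Gröbner basis.
Inter-reduce: drop elements whose leading term is divisible by another's, tail-reduce, and make monic.
Reduced Gröbner basis: {1}.
The reduced Gröbner basis of I + (p) is {1}: the ideal is the whole ring, so the enlarged system has no common solution — adjoining p is inconsistent.

The remainder on division by a Gröbner basis is unique — it is the normal form.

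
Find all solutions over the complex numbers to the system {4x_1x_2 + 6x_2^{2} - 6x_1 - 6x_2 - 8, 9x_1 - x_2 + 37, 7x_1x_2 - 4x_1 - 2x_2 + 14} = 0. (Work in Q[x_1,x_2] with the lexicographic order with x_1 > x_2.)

{(-4, 1)}

Compute a lex Gröbner basis by Buchberger's algorithm.
f_1 = 4x_1x_2 - 6x_1 + 6x_2^{2} - 6x_2 - 8, LT = x_1x_2.
f_2 = 9x_1 - x_2 + 37, LT = x_1.
f_3 = 7x_1x_2 - 4x_1 - 2x_2 + 14, LT = x_1x_2.

S(f_1,f_2): lcm = x_1x_2. S = -\tfrac{3}{2}x_1 + \tfrac{29}{18}x_2^{2} - \tfrac{101}{18}x_2 - 2.
  leading term x_1: subtract (-\tfrac{1}{6})·f_2 from -\tfrac{3}{2}x_1 + \tfrac{29}{18}x_2^{2} - \tfrac{101}{18}x_2 - 2 → \tfrac{29}{18}x_2^{2} - \tfrac{52}{9}x_2 + \tfrac{25}{6}
  leading term x_2^{2}: no divisor's leading term divides it; move \tfrac{29}{18}x_2^{2} to the remainder.
  leading term x_2: no divisor's leading term divides it; move -\tfrac{52}{9}x_2 to the remainder.
  leading term 1: no divisor's leading term divides it; move \tfrac{25}{6} to the remainder.
  remainder \tfrac{29}{18}x_2^{2} - \tfrac{52}{9}x_2 + \tfrac{25}{6} ≠ 0; add h_4 = \tfrac{29}{18}x_2^{2} - \tfrac{52}{9}x_2 + \tfrac{25}{6} to the basis.

S(f_1,f_3): lcm = x_1x_2. S = -\tfrac{13}{14}x_1 + \tfrac{3}{2}x_2^{2} - \tfrac{17}{14}x_2 - 4.
  leading term x_1: subtract (-\tfrac{13}{126})·f_2 from -\tfrac{13}{14}x_1 + \tfrac{3}{2}x_2^{2} - \tfrac{17}{14}x_2 - 4 → \tfrac{3}{2}x_2^{2} - \tfrac{83}{63}x_2 - \tfrac{23}{126}
  leading term x_2^{2}: subtract (\tfrac{27}{29})·h_4 from \tfrac{3}{2}x_2^{2} - \tfrac{83}{63}x_2 - \tfrac{23}{126} → \tfrac{7421}{1827}x_2 - \tfrac{7421}{1827}
  leading term x_2: no divisor's leading term divides it; move \tfrac{7421}{1827}x_2 to the remainder.
  leading term 1: no divisor's leading term divides it; move -\tfrac{7421}{1827} to the remainder.
  remainder \tfrac{7421}{1827}x_2 - \tfrac{7421}{1827} ≠ 0; add h_5 = \tfrac{7421}{1827}x_2 - \tfrac{7421}{1827} to the basis.

The other S-polynomials (S(f_2,f_3), S(f_1,h_4), S(f_2,h_4), S(f_3,h_4), S(f_1,h_5), S(f_2,h_5), S(f_3,h_5), S(h_4,h_5)) all reduce to 0 modulo the current basis, so we have a Gröbner basis.
Inter-reduce: drop elements whose leading term is divisible by another's, tail-reduce, and make monic.
Reduced Gröbner basis: {x_1 + 4, x_2 - 1}.

A lex Gröbner basis eliminates variables successively. Here x_2 - 1 depends only on x_2, with roots {1}; lifting each root through the earlier basis elements recovers the full solutions.
  x_2 = 1: the earlier basis element becomes x_1 + 4 = 0, giving x_1 = -4 — point (-4, 1).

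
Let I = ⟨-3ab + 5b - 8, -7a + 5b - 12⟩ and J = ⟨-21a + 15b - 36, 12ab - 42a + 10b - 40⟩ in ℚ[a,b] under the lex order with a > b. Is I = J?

Yes, the ideals are equal.

Since reduced Gröbner bases are canonical representatives of ideals under a given ordering, it suffices to compute and compare them.
Buchberger on the first generating set:
f_1 = -3ab + 5b - 8, LT = ab.
f_2 = -7a + 5b - 12, LT = a.

S(f_1,f_2): lcm = ab. S = 5/7b² - 71/21b + 8/3.
  leading term b²: no divisor's leading term divides it; move 5/7b² to the remainder.
  leading term b: no divisor's leading term divides it; move -71/21b to the remainder.
  leading term 1: no divisor's leading term divides it; move 8/3 to the remainder.
  remainder 5/7b² - 71/21b + 8/3 ≠ 0; add g_3 = 5/7b² - 71/21b + 8/3 to the basis.

The other S-polynomials (S(f_1,g_3), S(f_2,g_3)) all reduce to 0 modulo the current basis, so we have a Gröbner basis.
Inter-reduce: drop elements whose leading term is divisible by another's, tail-reduce, and make monic.
Reduced Gröbner basis: {a - 5/7b + 12/7, b² - 71/15b + 56/15}.

Buchberger on the second generating set:
h_1 = -21a + 15b - 36, LT = a.
h_2 = 12ab - 42a + 10b - 40, LT = ab.

S(h_1,h_2): lcm = ab. S = 7/2a - 5/7b² + 37/42b + 10/3.
  leading term a: subtract (-⅙)·h_1 from 7/2a - 5/7b² + 37/42b + 10/3 → -5/7b² + 71/21b - 8/3
  leading term b²: no divisor's leading term divides it; move -5/7b² to the remainder.
  leading term b: no divisor's leading term divides it; move 71/21b to the remainder.
  leading term 1: no divisor's leading term divides it; move -8/3 to the remainder.
  remainder -5/7b² + 71/21b - 8/3 ≠ 0; add k_3 = -5/7b² + 71/21b - 8/3 to the basis.

The other S-polynomials (S(h_1,k_3), S(h_2,k_3)) all reduce to 0 modulo the current basis, so we have a Gröbner basis.
Inter-reduce: drop elements whose leading term is divisible by another's, tail-reduce, and make monic.
Reduced Gröbner basis: {a - 5/7b + 12/7, b² - 71/15b + 56/15}.

Same reduced basis, so the two generating sets span the same ideal.
The same test decides containment: I ⊆ J iff every generator of I reduces to 0 modulo a Gröbner basis of J.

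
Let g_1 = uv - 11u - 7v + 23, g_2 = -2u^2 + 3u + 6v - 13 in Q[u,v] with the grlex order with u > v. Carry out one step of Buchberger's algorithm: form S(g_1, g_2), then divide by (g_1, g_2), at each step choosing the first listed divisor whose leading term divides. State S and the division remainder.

lcm(LM(g_1), LM(g_2)) = u^2v.
S = (lcm/LT(g_1))·g_1 − (lcm/LT(g_2))·g_2 = -11u^2 - 11/2uv + 3v^2 + 23u - 13/2v.
Reduce S modulo (g_1, g_2) in that order:
  leading term u^2: subtract (11/2)·g_2 from -11u^2 - 11/2uv + 3v^2 + 23u - 13/2v → -11/2uv + 3v^2 + 13/2u - 79/2v + 143/2
  leading term uv: subtract (-11/2)·g_1 from -11/2uv + 3v^2 + 13/2u - 79/2v + 143/2 → 3v^2 - 54u - 78v + 198
  leading term v^2: no divisor's leading term divides it; move 3v^2 to the remainder.
  leading term u: no divisor's leading term divides it; move -54u to the remainder.
  leading term v: no divisor's leading term divides it; move -78v to the remainder.
  leading term 1: no divisor's leading term divides it; move 198 to the remainder.
The remainder 3v^2 - 54u - 78v + 198 is nonzero, so it would be added as the next basis element.

S(g_1, g_2) = -11u^2 - 11/2uv + 3v^2 + 23u - 13/2v; remainder on division = 3v^2 - 54u - 78v + 198.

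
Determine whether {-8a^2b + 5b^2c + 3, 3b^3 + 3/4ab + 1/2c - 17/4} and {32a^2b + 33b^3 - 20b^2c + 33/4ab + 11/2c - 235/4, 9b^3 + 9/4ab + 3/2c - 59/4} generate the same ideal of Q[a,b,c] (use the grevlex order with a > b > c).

For a fixed monomial order, each ideal has a unique reduced Gröbner basis; comparing bases decides equality.
Buchberger on the first generating set:
f_1 = -8a^2b + 5b^2c + 3, LT = a^2b.
f_2 = 3b^3 + 3/4ab + 1/2c - 17/4, LT = b^3.

S(f_1,f_2): lcm = a^2b^3. S = -5/8b^4c - 1/4a^3b - 1/6a^2c + 17/12a^2 - 3/8b^2.
  leading term b^4c: subtract (-5/24bc)·f_2 from -5/8b^4c - 1/4a^3b - 1/6a^2c + 17/12a^2 - 3/8b^2 → -1/4a^3b + 5/32ab^2c - 1/6a^2c + 5/48bc^2 + 17/12a^2 - 3/8b^2 - 85/96bc
  leading term a^3b: subtract (1/32a)·f_1 from -1/4a^3b + 5/32ab^2c - 1/6a^2c + 5/48bc^2 + 17/12a^2 - 3/8b^2 - 85/96bc → -1/6a^2c + 5/48bc^2 + 17/12a^2 - 3/8b^2 - 85/96bc - 3/32a
  leading term a^2c: no divisor's leading term divides it; move -1/6a^2c to the remainder.
  leading term bc^2: no divisor's leading term divides it; move 5/48bc^2 to the remainder.
  leading term a^2: no divisor's leading term divides it; move 17/12a^2 to the remainder.
  leading term b^2: no divisor's leading term divides it; move -3/8b^2 to the remainder.
  leading term bc: no divisor's leading term divides it; move -85/96bc to the remainder.
  leading term a: no divisor's leading term divides it; move -3/32a to the remainder.
  remainder -1/6a^2c + 5/48bc^2 + 17/12a^2 - 3/8b^2 - 85/96bc - 3/32a ≠ 0; add g_3 = -1/6a^2c + 5/48bc^2 + 17/12a^2 - 3/8b^2 - 85/96bc - 3/32a to the basis.

The other S-polynomials (S(f_1,g_3), S(f_2,g_3)) all reduce to 0 modulo the current basis, so we have a Gröbner basis.
Inter-reduce: drop elements whose leading term is divisible by another's, tail-reduce, and make monic.
Reduced Gröbner basis: {a^2b - 5/8b^2c - 3/8, b^3 + 1/4ab + 1/6c - 17/12, a^2c - 5/8bc^2 - 17/2a^2 + 9/4b^2 + 85/16bc + 9/16a}.

Buchberger on the second generating set:
h_1 = 32a^2b + 33b^3 - 20b^2c + 33/4ab + 11/2c - 235/4, LT = a^2b.
h_2 = 9b^3 + 9/4ab + 3/2c - 59/4, LT = b^3.

S(h_1,h_2): lcm = a^2b^3. S = 33/32b^5 - 5/8b^4c - 1/4a^3b + 33/128ab^3 - 1/6a^2c + 11/64b^2c + 59/36a^2 - 235/128b^2.
  leading term b^5: subtract (11/96b^2)·h_2 from 33/32b^5 - 5/8b^4c - 1/4a^3b + 33/128ab^3 - 1/6a^2c + 11/64b^2c + 59/36a^2 - 235/128b^2 → -5/8b^4c - 1/4a^3b - 1/6a^2c + 59/36a^2 - 7/48b^2
  leading term b^4c: subtract (-5/72bc)·h_2 from -5/8b^4c - 1/4a^3b - 1/6a^2c + 59/36a^2 - 7/48b^2 → -1/4a^3b + 5/32ab^2c - 1/6a^2c + 5/48bc^2 + 59/36a^2 - 7/48b^2 - 295/288bc
  leading term a^3b: subtract (-1/128a)·h_1 from -1/4a^3b + 5/32ab^2c - 1/6a^2c + 5/48bc^2 + 59/36a^2 - 7/48b^2 - 295/288bc → 33/128ab^3 + 33/512a^2b - 1/6a^2c + 5/48bc^2 + 59/36a^2 - 7/48b^2 + 11/256ac - 295/288bc - 235/512a
  leading term ab^3: subtract (11/384a)·h_2 from 33/128ab^3 + 33/512a^2b - 1/6a^2c + 5/48bc^2 + 59/36a^2 - 7/48b^2 + 11/256ac - 295/288bc - 235/512a → -1/6a^2c + 5/48bc^2 + 59/36a^2 - 7/48b^2 - 295/288bc - 7/192a
  leading term a^2c: no divisor's leading term divides it; move -1/6a^2c to the remainder.
  leading term bc^2: no divisor's leading term divides it; move 5/48bc^2 to the remainder.
  leading term a^2: no divisor's leading term divides it; move 59/36a^2 to the remainder.
  leading term b^2: no divisor's leading term divides it; move -7/48b^2 to the remainder.
  leading term bc: no divisor's leading term divides it; move -295/288bc to the remainder.
  leading term a: no divisor's leading term divides it; move -7/192a to the remainder.
  remainder -1/6a^2c + 5/48bc^2 + 59/36a^2 - 7/48b^2 - 295/288bc - 7/192a ≠ 0; add k_3 = -1/6a^2c + 5/48bc^2 + 59/36a^2 - 7/48b^2 - 295/288bc - 7/192a to the basis.

The other S-polynomials (S(h_1,k_3), S(h_2,k_3)) all reduce to 0 modulo the current basis, so we have a Gröbner basis.
Inter-reduce: drop elements whose leading term is divisible by another's, tail-reduce, and make monic.
Reduced Gröbner basis: {a^2b - 5/8b^2c - 7/48, b^3 + 1/4ab + 1/6c - 59/36, a^2c - 5/8bc^2 - 59/6a^2 + 7/8b^2 + 295/48bc + 7/32a}.

The bases are distinct; the ideals are different.

No, the ideals differ.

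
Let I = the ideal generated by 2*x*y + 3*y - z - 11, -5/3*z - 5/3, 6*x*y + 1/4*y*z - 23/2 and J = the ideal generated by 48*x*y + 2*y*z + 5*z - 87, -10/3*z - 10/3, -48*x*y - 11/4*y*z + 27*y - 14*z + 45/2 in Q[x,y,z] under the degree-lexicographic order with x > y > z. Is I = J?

Yes, the ideals are equal.

Equality of ideals is decidable: compute both reduced Gröbner bases (unique for the ordering) and check whether they agree.
Buchberger on the first generating set:
f_1 = 2*x*y + 3*y - z - 11, LT = x*y.
f_2 = -5/3*z - 5/3, LT = z.
f_3 = 6*x*y + 1/4*y*z - 23/2, LT = x*y.

S(f_1,f_3): lcm = x*y. S = -1/24*y*z + 3/2*y - 1/2*z - 43/12.
  reduce S modulo (f_1, f_2, f_3):
  remainder 37/24*y - 37/12 ≠ 0; add g_4 = 37/24*y - 37/12 to the basis.

S(f_1,g_4): lcm = x*y. S = 2*x + 3/2*y - 1/2*z - 11/2.
  reduce S modulo (f_1, f_2, f_3, g_4):
  remainder 2*x - 2 ≠ 0; add g_5 = 2*x - 2 to the basis.

The other S-polynomials (S(f_1,f_2), S(f_2,f_3), S(f_2,g_4), S(f_3,g_4), S(f_1,g_5), S(f_2,g_5), S(f_3,g_5), S(g_4,g_5)) all reduce to 0 modulo the current basis, so we have a Gröbner basis.
Inter-reduce: drop elements whose leading term is divisible by another's, tail-reduce, and make monic.
Reduced Gröbner basis: {x - 1, y - 2, z + 1}.

Buchberger on the second generating set:
h_1 = 48*x*y + 2*y*z + 5*z - 87, LT = x*y.
h_2 = -10/3*z - 10/3, LT = z.
h_3 = -48*x*y - 11/4*y*z + 27*y - 14*z + 45/2, LT = x*y.

S(h_1,h_3): lcm = x*y. S = -1/64*y*z + 9/16*y - 3/16*z - 43/32.
  reduce S modulo (h_1, h_2, h_3):
  remainder 37/64*y - 37/32 ≠ 0; add k_4 = 37/64*y - 37/32 to the basis.

S(h_1,k_4): lcm = x*y. S = 1/24*y*z + 2*x + 5/48*z - 29/16.
  reduce S modulo (h_1, h_2, h_3, k_4):
  remainder 2*x - 2 ≠ 0; add k_5 = 2*x - 2 to the basis.

The other S-polynomials (S(h_1,h_2), S(h_2,h_3), S(h_2,k_4), S(h_3,k_4), S(h_1,k_5), S(h_2,k_5), S(h_3,k_5), S(k_4,k_5)) all reduce to 0 modulo the current basis, so we have a Gröbner basis.
Inter-reduce: drop elements whose leading term is divisible by another's, tail-reduce, and make monic.
Reduced Gröbner basis: {x - 1, y - 2, z + 1}.

These coincide, so the ideals are equal.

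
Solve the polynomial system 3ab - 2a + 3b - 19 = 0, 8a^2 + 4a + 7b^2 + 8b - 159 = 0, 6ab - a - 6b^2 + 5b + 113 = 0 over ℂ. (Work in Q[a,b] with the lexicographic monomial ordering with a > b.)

{(-2, -5)}

Compute a lex Gröbner basis by Buchberger's algorithm.
f_1 = 3ab - 2a + 3b - 19, LT = ab.
f_2 = 8a^2 + 4a + 7b^2 + 8b - 159, LT = a^2.
f_3 = 6ab - a - 6b^2 + 5b + 113, LT = ab.

S(f_1,f_2): lcm = a^2b. S = -2/3a^2 + 1/2ab - 19/3a - 7/8b^3 - b^2 + 159/8b.
  leading term a^2: subtract (-1/12)·f_2 from -2/3a^2 + 1/2ab - 19/3a - 7/8b^3 - b^2 + 159/8b → 1/2ab - 6a - 7/8b^3 - 5/12b^2 + 493/24b - 53/4
  leading term ab: subtract (1/6)·f_1 from 1/2ab - 6a - 7/8b^3 - 5/12b^2 + 493/24b - 53/4 → -17/3a - 7/8b^3 - 5/12b^2 + 481/24b - 121/12
  leading term a: no divisor's leading term divides it; move -17/3a to the remainder.
  leading term b^3: no divisor's leading term divides it; move -7/8b^3 to the remainder.
  leading term b^2: no divisor's leading term divides it; move -5/12b^2 to the remainder.
  leading term b: no divisor's leading term divides it; move 481/24b to the remainder.
  leading term 1: no divisor's leading term divides it; move -121/12 to the remainder.
  remainder -17/3a - 7/8b^3 - 5/12b^2 + 481/24b - 121/12 ≠ 0; add h_4 = -17/3a - 7/8b^3 - 5/12b^2 + 481/24b - 121/12 to the basis.

S(f_1,f_3): lcm = ab. S = -1/2a + b^2 + 1/6b - 151/6.
  leading term a: subtract (3/34)·h_4 from -1/2a + b^2 + 1/6b - 151/6 → 21/272b^3 + 141/136b^2 - 1307/816b - 9905/408
  leading term b^3: no divisor's leading term divides it; move 21/272b^3 to the remainder.
  leading term b^2: no divisor's leading term divides it; move 141/136b^2 to the remainder.
  leading term b: no divisor's leading term divides it; move -1307/816b to the remainder.
  leading term 1: no divisor's leading term divides it; move -9905/408 to the remainder.
  remainder 21/272b^3 + 141/136b^2 - 1307/816b - 9905/408 ≠ 0; add h_5 = 21/272b^3 + 141/136b^2 - 1307/816b - 9905/408 to the basis.

S(f_2,f_3): lcm = a^2b. S = 1/6a^2 + ab^2 - 1/3ab - 113/6a + 7/8b^3 + b^2 - 159/8b.
  leading term a^2: subtract (1/48)·f_2 from 1/6a^2 + ab^2 - 1/3ab - 113/6a + 7/8b^3 + b^2 - 159/8b → ab^2 - 1/3ab - 227/12a + 7/8b^3 + 41/48b^2 - 481/24b + 53/16
  leading term ab^2: subtract (1/3b)·f_1 from ab^2 - 1/3ab - 227/12a + 7/8b^3 + 41/48b^2 - 481/24b + 53/16 → 1/3ab - 227/12a + 7/8b^3 - 7/48b^2 - 329/24b + 53/16
  leading term ab: subtract (1/9)·f_1 from 1/3ab - 227/12a + 7/8b^3 - 7/48b^2 - 329/24b + 53/16 → -673/36a + 7/8b^3 - 7/48b^2 - 337/24b + 781/144
  leading term a: subtract (673/204)·h_4 from -673/36a + 7/8b^3 - 7/48b^2 - 337/24b + 781/144 → 6139/1632b^3 + 188/153b^2 - 392461/4896b + 15785/408
  leading term b^3: subtract (877/18)·h_5 from 6139/1632b^3 + 188/153b^2 - 392461/4896b + 15785/408 → -7097/144b^2 - 229/108b + 527695/432
  leading term b^2: no divisor's leading term divides it; move -7097/144b^2 to the remainder.
  leading term b: no divisor's leading term divides it; move -229/108b to the remainder.
  leading term 1: no divisor's leading term divides it; move 527695/432 to the remainder.
  remainder -7097/144b^2 - 229/108b + 527695/432 ≠ 0; add h_6 = -7097/144b^2 - 229/108b + 527695/432 to the basis.

S(f_1,h_4): lcm = ab. S = -2/3a - 21/136b^4 - 5/68b^3 + 481/136b^2 - 53/68b - 19/3.
  leading term a: subtract (2/17)·h_4 from -2/3a - 21/136b^4 - 5/68b^3 + 481/136b^2 - 53/68b - 19/3 → -21/136b^4 + 1/34b^3 + 1463/408b^2 - 160/51b - 175/34
  leading term b^4: subtract (-2b)·h_5 from -21/136b^4 + 1/34b^3 + 1463/408b^2 - 160/51b - 175/34 → 143/68b^3 + 13/34b^2 - 3515/68b - 175/34
  leading term b^3: subtract (572/21)·h_5 from 143/68b^3 + 13/34b^2 - 3515/68b - 175/34 → -195/7b^2 - 508/63b + 5905/9
  leading term b^2: subtract (28080/49679)·h_6 from -195/7b^2 - 508/63b + 5905/9 → -438488/63873b - 2192440/63873
  leading term b: no divisor's leading term divides it; move -438488/63873b to the remainder.
  leading term 1: no divisor's leading term divides it; move -2192440/63873 to the remainder.
  remainder -438488/63873b - 2192440/63873 ≠ 0; add h_7 = -438488/63873b - 2192440/63873 to the basis.

The other S-polynomials (S(f_2,h_4), S(f_3,h_4), S(f_1,h_5), S(f_2,h_5), S(f_3,h_5), S(h_4,h_5), S(f_1,h_6), S(f_2,h_6), S(f_3,h_6), S(h_4,h_6), S(h_5,h_6), S(f_1,h_7), S(f_2,h_7), S(f_3,h_7), S(h_4,h_7), S(h_5,h_7), S(h_6,h_7)) all reduce to 0 modulo the current basis, so we have a Gröbner basis.
Inter-reduce: drop elements whose leading term is divisible by another's, tail-reduce, and make monic.
Reduced Gröbner basis: {a + 2, b + 5}.

Since the basis is lex-ordered, b + 5 is univariate in b. Its roots are {-5}. Back-substituting each root into the other basis elements fixes the other coordinates.
  b = -5: the earlier basis element becomes a + 2 = 0, giving a = -2 — point (-2, -5).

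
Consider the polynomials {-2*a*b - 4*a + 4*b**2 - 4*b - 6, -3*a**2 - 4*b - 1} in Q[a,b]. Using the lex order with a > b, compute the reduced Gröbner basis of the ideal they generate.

f_1 = -2*a*b - 4*a + 4*b**2 - 4*b - 6, LT = a*b.
f_2 = -3*a**2 - 4*b - 1, LT = a**2.

S(f_1,f_2): lcm = a**2*b. S = 2*a**2 - 2*a*b**2 + 2*a*b + 3*a - 4/3*b**2 - 1/3*b.
  reduce S modulo (f_1, f_2):
  remainder -9*a - 4*b**3 + 44/3*b**2 - 9*b - 56/3 ≠ 0; add g_3 = -9*a - 4*b**3 + 44/3*b**2 - 9*b - 56/3 to the basis.

S(f_1,g_3): lcm = a*b. S = 2*a - 4/9*b**4 + 44/27*b**3 - 3*b**2 - 2/27*b + 3.
  reduce S modulo (f_1, f_2, g_3):
  remainder -4/9*b**4 + 20/27*b**3 + 7/27*b**2 - 56/27*b - 31/27 ≠ 0; add g_4 = -4/9*b**4 + 20/27*b**3 + 7/27*b**2 - 56/27*b - 31/27 to the basis.

The other S-polynomials (S(f_2,g_3), S(f_1,g_4), S(f_2,g_4), S(g_3,g_4)) all reduce to 0 modulo the current basis, so we have a Gröbner basis.
Inter-reduce: drop elements whose leading term is divisible by another's, tail-reduce, and make monic.

G = {a + 4/9*b**3 - 44/27*b**2 + b + 56/27, b**4 - 5/3*b**3 - 7/12*b**2 + 14/3*b + 31/12}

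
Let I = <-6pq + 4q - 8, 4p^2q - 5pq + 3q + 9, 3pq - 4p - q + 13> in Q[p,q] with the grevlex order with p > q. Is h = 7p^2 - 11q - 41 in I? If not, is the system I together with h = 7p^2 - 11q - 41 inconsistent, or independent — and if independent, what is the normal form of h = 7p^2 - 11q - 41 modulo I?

Adjoining 7p^2 - 11q - 41 makes the ideal the whole ring: the system is inconsistent.

First compute the reduced Gröbner basis of I by Buchberger's algorithm.
f_1 = -6pq + 4q - 8, LT = pq.
f_2 = 4p^2q - 5pq + 3q + 9, LT = p^2q.
f_3 = 3pq - 4p - q + 13, LT = pq.

S(f_1,f_2): lcm = p^2q. S = 7/12pq + 4/3p - 3/4q - 9/4.
  leading term pq: subtract (-7/72)·f_1 from 7/12pq + 4/3p - 3/4q - 9/4 → 4/3p - 13/36q - 109/36
  leading term p: no divisor's leading term divides it; move 4/3p to the remainder.
  leading term q: no divisor's leading term divides it; move -13/36q to the remainder.
  leading term 1: no divisor's leading term divides it; move -109/36 to the remainder.
  remainder 4/3p - 13/36q - 109/36 ≠ 0; add k_4 = 4/3p - 13/36q - 109/36 to the basis.

S(f_1,f_3): lcm = pq. S = 4/3p - 1/3q - 3.
  leading term p: subtract (1)·k_4 from 4/3p - 1/3q - 3 → 1/36q + 1/36
  leading term q: no divisor's leading term divides it; move 1/36q to the remainder.
  leading term 1: no divisor's leading term divides it; move 1/36 to the remainder.
  remainder 1/36q + 1/36 ≠ 0; add k_5 = 1/36q + 1/36 to the basis.

The other S-polynomials (S(f_2,f_3), S(f_1,k_4), S(f_2,k_4), S(f_3,k_4), S(f_1,k_5), S(f_2,k_5), S(f_3,k_5), S(k_4,k_5)) all reduce to 0 modulo the current basis, so we have a Gröbner basis.
Inter-reduce: drop elements whose leading term is divisible by another's, tail-reduce, and make monic.
Reduced Gröbner basis: {p - 2, q + 1}.
Label its elements g_1 = p - 2, g_2 = q + 1.

Reduce h = 7p^2 - 11q - 41 modulo G:
  leading term p^2: subtract (7p)·g_1 from 7p^2 - 11q - 41 → 14p - 11q - 41
  leading term p: subtract (14)·g_1 from 14p - 11q - 41 → -11q - 13
  leading term q: subtract (-11)·g_2 from -11q - 13 → -2
  leading term 1: no divisor's leading term divides it; move -2 to the remainder.
  normal form = -2.
The normal form is nonzero, so h ∉ I. Since h minus its normal form lies in I, I + (h) = I + (r) where r = -2; decide whether this ideal is the whole ring.
Here r = -2 is a nonzero constant, hence a unit: 1 ∈ I + (h), the Gröbner basis of I + (h) is {1}, and the enlarged system has no common solution — adjoining h is inconsistent.

The remainder on division by a Gröbner basis is unique — it is the normal form.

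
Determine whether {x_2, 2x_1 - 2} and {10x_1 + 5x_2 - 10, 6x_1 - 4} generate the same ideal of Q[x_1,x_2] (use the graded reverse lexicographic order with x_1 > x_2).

No, the ideals differ.

Two ideals are equal iff their reduced Gröbner bases coincide (the reduced basis is unique for a fixed ordering).
Buchberger on the first generating set:
f_1 = x_2, LT = x_2.
f_2 = 2x_1 - 2, LT = x_1.

The S-polynomials (S(f_1,f_2)) all reduce to 0 modulo the current basis, so we have a Gröbner basis.
Inter-reduce: drop elements whose leading term is divisible by another's, tail-reduce, and make monic.
Reduced Gröbner basis: {x_1 - 1, x_2}.

Buchberger on the second generating set:
h_1 = 10x_1 + 5x_2 - 10, LT = x_1.
h_2 = 6x_1 - 4, LT = x_1.

S(h_1,h_2): lcm = x_1. S = 1/2x_2 - 1/3.
  reduce S modulo (h_1, h_2):
  remainder 1/2x_2 - 1/3 ≠ 0; add k_3 = 1/2x_2 - 1/3 to the basis.

The other S-polynomials (S(h_1,k_3), S(h_2,k_3)) all reduce to 0 modulo the current basis, so we have a Gröbner basis.
Inter-reduce: drop elements whose leading term is divisible by another's, tail-reduce, and make monic.
Reduced Gröbner basis: {x_1 - 2/3, x_2 - 2/3}.

These differ, so the ideals are not equal.
The same test decides containment: I ⊆ J iff every generator of I reduces to 0 modulo a Gröbner basis of J.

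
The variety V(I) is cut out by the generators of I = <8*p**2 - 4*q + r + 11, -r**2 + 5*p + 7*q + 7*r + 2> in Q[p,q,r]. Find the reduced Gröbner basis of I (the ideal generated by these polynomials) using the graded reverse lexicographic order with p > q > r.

f_1 = 8*p**2 - 4*q + r + 11, LT = p**2.
f_2 = -r**2 + 5*p + 7*q + 7*r + 2, LT = r**2.

The S-polynomials (S(f_1,f_2)) all reduce to 0 modulo the current basis, so we have a Gröbner basis.

G = {p**2 - 1/2*q + 1/8*r + 11/8, r**2 - 5*p - 7*q - 7*r - 2}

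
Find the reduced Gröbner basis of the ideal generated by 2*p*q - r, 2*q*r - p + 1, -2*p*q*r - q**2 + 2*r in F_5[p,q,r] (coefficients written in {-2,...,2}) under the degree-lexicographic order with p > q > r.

f_1 = 2*p*q - r, LT = p*q.
f_2 = 2*q*r - p + 1, LT = q*r.
f_3 = -2*p*q*r - q**2 + 2*r, LT = p*q*r.

S(f_1,f_2): lcm = p*q*r. S = -2*p**2 + 2*r**2 + 2*p.
  reduce S modulo (f_1, f_2, f_3):
  remainder -2*p**2 + 2*r**2 + 2*p ≠ 0; add g_4 = -2*p**2 + 2*r**2 + 2*p to the basis.

S(f_1,f_3): lcm = p*q*r. S = 2*q**2 + 2*r**2 + r.
  reduce S modulo (f_1, f_2, f_3, g_4):
  remainder 2*q**2 + 2*r**2 + r ≠ 0; add g_5 = 2*q**2 + 2*r**2 + r to the basis.

S(f_3,g_4): lcm = p**2*q*r. S = q*r**3 - 2*p*q**2 + p*q*r - p*r.
  reduce S modulo (f_1, f_2, f_3, g_4, g_5):
  remainder -2*p*r**2 - p*r + 2*p - 2 ≠ 0; add g_6 = -2*p*r**2 - p*r + 2*p - 2 to the basis.

S(f_2,g_5): lcm = q**2*r. S = -r**3 + 2*p*q + 2*r**2 - 2*q.
  reduce S modulo (f_1, f_2, f_3, g_4, g_5, g_6):
  remainder -r**3 + 2*r**2 - 2*q + r ≠ 0; add g_7 = -r**3 + 2*r**2 - 2*q + r to the basis.

The other S-polynomials (S(f_2,f_3), S(f_1,g_4), S(f_2,g_4), S(f_1,g_5), S(f_3,g_5), S(g_4,g_5), S(f_1,g_6), S(f_2,g_6), S(f_3,g_6), S(g_4,g_6), S(g_5,g_6), S(f_1,g_7), S(f_2,g_7), S(f_3,g_7), S(g_4,g_7), S(g_5,g_7), S(g_6,g_7)) all reduce to 0 modulo the current basis, so we have a Gröbner basis.
Inter-reduce: drop elements whose leading term is divisible by another's, tail-reduce, and make monic.

G = {p*r**2 - 2*p*r - p + 1, r**3 - 2*r**2 + 2*q - r, p**2 - r**2 - p, p*q + 2*r, q**2 + r**2 - 2*r, q*r + 2*p - 2}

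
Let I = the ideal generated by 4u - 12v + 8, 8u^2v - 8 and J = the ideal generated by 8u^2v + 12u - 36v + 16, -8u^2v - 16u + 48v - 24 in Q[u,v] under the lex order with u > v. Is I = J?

Yes, the ideals are equal.

Equality of ideals is decidable: compute both reduced Gröbner bases (unique for the ordering) and check whether they agree.
Buchberger on the first generating set:
f_1 = 4u - 12v + 8, LT = u.
f_2 = 8u^2v - 8, LT = u^2v.

S(f_1,f_2): lcm = u^2v. S = -3uv^2 + 2uv + 1.
  leading term uv^2: subtract (-3/4v^2)·f_1 from -3uv^2 + 2uv + 1 → 2uv - 9v^3 + 6v^2 + 1
  leading term uv: subtract (1/2v)·f_1 from 2uv - 9v^3 + 6v^2 + 1 → -9v^3 + 12v^2 - 4v + 1
  leading term v^3: no divisor's leading term divides it; move -9v^3 to the remainder.
  leading term v^2: no divisor's leading term divides it; move 12v^2 to the remainder.
  leading term v: no divisor's leading term divides it; move -4v to the remainder.
  leading term 1: no divisor's leading term divides it; move 1 to the remainder.
  remainder -9v^3 + 12v^2 - 4v + 1 ≠ 0; add g_3 = -9v^3 + 12v^2 - 4v + 1 to the basis.

S(f_1,g_3): leading monomials are coprime, so the S-polynomial reduces to 0 (Buchberger's first criterion).
S(f_2,g_3): lcm = u^2v^3. S = 4/3u^2v^2 - 4/9u^2v + 1/9u^2 - v^2.
  leading term u^2v^2: subtract (1/3uv^2)·f_1 from 4/3u^2v^2 - 4/9u^2v + 1/9u^2 - v^2 → -4/9u^2v + 1/9u^2 + 4uv^3 - 8/3uv^2 - v^2
  leading term u^2v: subtract (-1/9uv)·f_1 from -4/9u^2v + 1/9u^2 + 4uv^3 - 8/3uv^2 - v^2 → 1/9u^2 + 4uv^3 - 4uv^2 + 8/9uv - v^2
  leading term u^2: subtract (1/36u)·f_1 from 1/9u^2 + 4uv^3 - 4uv^2 + 8/9uv - v^2 → 4uv^3 - 4uv^2 + 11/9uv - 2/9u - v^2
  leading term uv^3: subtract (v^3)·f_1 from 4uv^3 - 4uv^2 + 11/9uv - 2/9u - v^2 → -4uv^2 + 11/9uv - 2/9u + 12v^4 - 8v^3 - v^2
  leading term uv^2: subtract (-v^2)·f_1 from -4uv^2 + 11/9uv - 2/9u + 12v^4 - 8v^3 - v^2 → 11/9uv - 2/9u + 12v^4 - 20v^3 + 7v^2
  leading term uv: subtract (11/36v)·f_1 from 11/9uv - 2/9u + 12v^4 - 20v^3 + 7v^2 → -2/9u + 12v^4 - 20v^3 + 32/3v^2 - 22/9v
  leading term u: subtract (-1/18)·f_1 from -2/9u + 12v^4 - 20v^3 + 32/3v^2 - 22/9v → 12v^4 - 20v^3 + 32/3v^2 - 28/9v + 4/9
  leading term v^4: subtract (-4/3v)·g_3 from 12v^4 - 20v^3 + 32/3v^2 - 28/9v + 4/9 → -4v^3 + 16/3v^2 - 16/9v + 4/9
  leading term v^3: subtract (4/9)·g_3 from -4v^3 + 16/3v^2 - 16/9v + 4/9 → 0
  remainder 0.

Every S-polynomial of the final basis reduces to 0, so we have a Gröbner basis.
Inter-reduce: drop elements whose leading term is divisible by another's, tail-reduce, and make monic.
Reduced Gröbner basis: {u - 3v + 2, v^3 - 4/3v^2 + 4/9v - 1/9}.

Buchberger on the second generating set:
h_1 = 8u^2v + 12u - 36v + 16, LT = u^2v.
h_2 = -8u^2v - 16u + 48v - 24, LT = u^2v.

S(h_1,h_2): lcm = u^2v. S = -1/2u + 3/2v - 1.
  leading term u: no divisor's leading term divides it; move -1/2u to the remainder.
  leading term v: no divisor's leading term divides it; move 3/2v to the remainder.
  leading term 1: no divisor's leading term divides it; move -1 to the remainder.
  remainder -1/2u + 3/2v - 1 ≠ 0; add k_3 = -1/2u + 3/2v - 1 to the basis.

S(h_1,k_3): lcm = u^2v. S = 3uv^2 - 2uv + 3/2u - 9/2v + 2.
  leading term uv^2: subtract (-6v^2)·k_3 from 3uv^2 - 2uv + 3/2u - 9/2v + 2 → -2uv + 3/2u + 9v^3 - 6v^2 - 9/2v + 2
  leading term uv: subtract (4v)·k_3 from -2uv + 3/2u + 9v^3 - 6v^2 - 9/2v + 2 → 3/2u + 9v^3 - 12v^2 - 1/2v + 2
  leading term u: subtract (-3)·k_3 from 3/2u + 9v^3 - 12v^2 - 1/2v + 2 → 9v^3 - 12v^2 + 4v - 1
  leading term v^3: no divisor's leading term divides it; move 9v^3 to the remainder.
  leading term v^2: no divisor's leading term divides it; move -12v^2 to the remainder.
  leading term v: no divisor's leading term divides it; move 4v to the remainder.
  leading term 1: no divisor's leading term divides it; move -1 to the remainder.
  remainder 9v^3 - 12v^2 + 4v - 1 ≠ 0; add k_4 = 9v^3 - 12v^2 + 4v - 1 to the basis.

S(h_2,k_3): lcm = u^2v. S = 3uv^2 - 2uv + 2u - 6v + 3.
  leading term uv^2: subtract (-6v^2)·k_3 from 3uv^2 - 2uv + 2u - 6v + 3 → -2uv + 2u + 9v^3 - 6v^2 - 6v + 3
  leading term uv: subtract (4v)·k_3 from -2uv + 2u + 9v^3 - 6v^2 - 6v + 3 → 2u + 9v^3 - 12v^2 - 2v + 3
  leading term u: subtract (-4)·k_3 from 2u + 9v^3 - 12v^2 - 2v + 3 → 9v^3 - 12v^2 + 4v - 1
  leading term v^3: subtract (1)·k_4 from 9v^3 - 12v^2 + 4v - 1 → 0
  remainder 0.

S(h_1,k_4): lcm = u^2v^3. S = 4/3u^2v^2 - 4/9u^2v + 1/9u^2 + 3/2uv^2 - 9/2v^3 + 2v^2.
  leading term u^2v^2: subtract (1/6v)·h_1 from 4/3u^2v^2 - 4/9u^2v + 1/9u^2 + 3/2uv^2 - 9/2v^3 + 2v^2 → -4/9u^2v + 1/9u^2 + 3/2uv^2 - 2uv - 9/2v^3 + 8v^2 - 8/3v
  leading term u^2v: subtract (-1/18)·h_1 from -4/9u^2v + 1/9u^2 + 3/2uv^2 - 2uv - 9/2v^3 + 8v^2 - 8/3v → 1/9u^2 + 3/2uv^2 - 2uv + 2/3u - 9/2v^3 + 8v^2 - 14/3v + 8/9
  leading term u^2: subtract (-2/9u)·k_3 from 1/9u^2 + 3/2uv^2 - 2uv + 2/3u - 9/2v^3 + 8v^2 - 14/3v + 8/9 → 3/2uv^2 - 5/3uv + 4/9u - 9/2v^3 + 8v^2 - 14/3v + 8/9
  leading term uv^2: subtract (-3v^2)·k_3 from 3/2uv^2 - 5/3uv + 4/9u - 9/2v^3 + 8v^2 - 14/3v + 8/9 → -5/3uv + 4/9u + 5v^2 - 14/3v + 8/9
  leading term uv: subtract (10/3v)·k_3 from -5/3uv + 4/9u + 5v^2 - 14/3v + 8/9 → 4/9u - 4/3v + 8/9
  leading term u: subtract (-8/9)·k_3 from 4/9u - 4/3v + 8/9 → 0
  remainder 0.

S(h_2,k_4): lcm = u^2v^3. S = 4/3u^2v^2 - 4/9u^2v + 1/9u^2 + 2uv^2 - 6v^3 + 3v^2.
  leading term u^2v^2: subtract (1/6v)·h_1 from 4/3u^2v^2 - 4/9u^2v + 1/9u^2 + 2uv^2 - 6v^3 + 3v^2 → -4/9u^2v + 1/9u^2 + 2uv^2 - 2uv - 6v^3 + 9v^2 - 8/3v
  leading term u^2v: subtract (-1/18)·h_1 from -4/9u^2v + 1/9u^2 + 2uv^2 - 2uv - 6v^3 + 9v^2 - 8/3v → 1/9u^2 + 2uv^2 - 2uv + 2/3u - 6v^3 + 9v^2 - 14/3v + 8/9
  leading term u^2: subtract (-2/9u)·k_3 from 1/9u^2 + 2uv^2 - 2uv + 2/3u - 6v^3 + 9v^2 - 14/3v + 8/9 → 2uv^2 - 5/3uv + 4/9u - 6v^3 + 9v^2 - 14/3v + 8/9
  leading term uv^2: subtract (-4v^2)·k_3 from 2uv^2 - 5/3uv + 4/9u - 6v^3 + 9v^2 - 14/3v + 8/9 → -5/3uv + 4/9u + 5v^2 - 14/3v + 8/9
  leading term uv: subtract (10/3v)·k_3 from -5/3uv + 4/9u + 5v^2 - 14/3v + 8/9 → 4/9u - 4/3v + 8/9
  leading term u: subtract (-8/9)·k_3 from 4/9u - 4/3v + 8/9 → 0
  remainder 0.

S(k_3,k_4): leading monomials are coprime, so the S-polynomial reduces to 0 (Buchberger's first criterion).
Every S-polynomial of the final basis reduces to 0, so we have a Gröbner basis.
Inter-reduce: drop elements whose leading term is divisible by another's, tail-reduce, and make monic.
Reduced Gröbner basis: {u - 3v + 2, v^3 - 4/3v^2 + 4/9v - 1/9}.

Same reduced basis, so the two generating sets span the same ideal.
The choice of monomial ordering does not affect the verdict — as long as both bases are computed under the same ordering, their equality decides ideal equality.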